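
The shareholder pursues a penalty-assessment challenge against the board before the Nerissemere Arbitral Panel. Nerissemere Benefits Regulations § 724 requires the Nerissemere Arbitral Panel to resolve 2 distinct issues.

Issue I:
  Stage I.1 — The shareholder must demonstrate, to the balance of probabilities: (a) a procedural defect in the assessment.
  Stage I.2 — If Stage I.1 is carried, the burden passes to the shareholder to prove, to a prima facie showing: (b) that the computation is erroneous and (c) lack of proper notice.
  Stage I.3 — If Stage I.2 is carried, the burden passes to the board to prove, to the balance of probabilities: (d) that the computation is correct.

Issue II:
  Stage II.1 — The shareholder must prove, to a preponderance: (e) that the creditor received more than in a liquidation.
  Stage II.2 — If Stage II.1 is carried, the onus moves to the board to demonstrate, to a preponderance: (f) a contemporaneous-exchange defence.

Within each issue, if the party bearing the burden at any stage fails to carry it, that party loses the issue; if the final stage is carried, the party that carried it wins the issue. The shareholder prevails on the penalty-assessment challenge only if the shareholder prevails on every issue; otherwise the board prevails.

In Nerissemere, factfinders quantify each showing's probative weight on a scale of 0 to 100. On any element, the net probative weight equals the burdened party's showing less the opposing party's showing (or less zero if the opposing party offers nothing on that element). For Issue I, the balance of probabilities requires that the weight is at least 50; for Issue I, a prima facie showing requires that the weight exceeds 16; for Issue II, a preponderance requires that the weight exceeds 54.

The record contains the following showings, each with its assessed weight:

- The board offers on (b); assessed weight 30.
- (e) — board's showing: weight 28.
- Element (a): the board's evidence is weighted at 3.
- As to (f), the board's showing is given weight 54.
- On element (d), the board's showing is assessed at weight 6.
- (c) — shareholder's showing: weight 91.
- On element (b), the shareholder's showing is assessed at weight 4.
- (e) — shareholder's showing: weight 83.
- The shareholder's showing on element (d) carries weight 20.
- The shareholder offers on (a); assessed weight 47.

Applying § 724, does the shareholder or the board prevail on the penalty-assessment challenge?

— Issue I —
Stage I.1 — burden on shareholder; standard: the balance of probabilities (weight is at least 50).
    (a): 47 − 3 = 44 < 50 [not met]
  Not every element is met, so the shareholder fails to carry Stage I.1.
The analysis ends at Stage I.1; the board prevails on this issue.
— Issue II —
At Stage II.1 the shareholder must meet a preponderance (weight exceeds 54): on (e) the weight is 83 less the opposing 28 gives net 55, which does exceed 54, so (e) meets the standard.
  Stage II.1 carried; the burden shifts to the board.
At Stage II.2 the board must meet a preponderance (weight exceeds 54): on (f) the weight is 54, which does not exceed 54, so (f) does not meet the standard.
  Stage II.2 not carried; the board fails its burden.
So the shareholder prevails on this issue.
Per-issue: Issue I → board; Issue II → shareholder. The shareholder must prevail on every issue; overall, the board prevails.

board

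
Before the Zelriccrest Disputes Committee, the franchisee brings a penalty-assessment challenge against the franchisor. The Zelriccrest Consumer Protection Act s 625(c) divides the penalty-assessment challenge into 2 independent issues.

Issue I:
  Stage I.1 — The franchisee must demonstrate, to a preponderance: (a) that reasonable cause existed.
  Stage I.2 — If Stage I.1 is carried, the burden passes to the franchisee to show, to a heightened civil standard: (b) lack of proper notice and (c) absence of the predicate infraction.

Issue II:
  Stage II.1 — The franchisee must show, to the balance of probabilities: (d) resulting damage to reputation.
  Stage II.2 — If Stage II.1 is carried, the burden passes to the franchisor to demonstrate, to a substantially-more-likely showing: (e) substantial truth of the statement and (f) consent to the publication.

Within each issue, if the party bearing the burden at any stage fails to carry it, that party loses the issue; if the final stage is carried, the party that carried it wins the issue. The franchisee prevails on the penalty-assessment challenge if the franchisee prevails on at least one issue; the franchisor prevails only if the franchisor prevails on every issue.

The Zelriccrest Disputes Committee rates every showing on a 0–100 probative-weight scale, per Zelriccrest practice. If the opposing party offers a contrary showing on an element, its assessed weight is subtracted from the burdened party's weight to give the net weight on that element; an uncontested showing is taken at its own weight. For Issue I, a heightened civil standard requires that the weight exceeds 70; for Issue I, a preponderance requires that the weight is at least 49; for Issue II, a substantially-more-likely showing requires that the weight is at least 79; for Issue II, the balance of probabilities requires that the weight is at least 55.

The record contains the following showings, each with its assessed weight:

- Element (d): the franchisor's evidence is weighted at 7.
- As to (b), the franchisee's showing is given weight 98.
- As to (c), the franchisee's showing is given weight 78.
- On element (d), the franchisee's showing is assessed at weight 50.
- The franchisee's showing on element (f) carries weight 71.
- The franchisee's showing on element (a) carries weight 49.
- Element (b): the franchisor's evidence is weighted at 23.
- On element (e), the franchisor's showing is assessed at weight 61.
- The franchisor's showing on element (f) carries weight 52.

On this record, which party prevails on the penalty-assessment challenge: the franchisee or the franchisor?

— Issue I —
At Stage I.1 the franchisee must meet a preponderance (weight is at least 49): on (a) the weight is 49, ≥ 49, so (a) meets the standard.
  All elements met. The franchisee retains the burden for Stage I.2.
At Stage I.2 the franchisee must meet a heightened civil standard (weight exceeds 70): on (b) the weight is 98 less the opposing 23 gives net 75, > 70, so (b) meets the standard; on (c) the weight is 78, > 70, so (c) meets the standard.
  All elements met at the final stage.
Every stage carried; the franchisee prevails on this issue.
— Issue II —
Stage II.1 (franchisee, the balance of probabilities, weight is at least 55): (d) net 50−7=43 < 55 — fails.
  The franchisee does not carry Stage II.1.
The analysis ends at Stage II.1; the franchisor prevails on this issue.
Per-issue: Issue I → franchisee; Issue II → franchisor. The franchisee must prevail on at least one issue; overall, the franchisee prevails.

franchisee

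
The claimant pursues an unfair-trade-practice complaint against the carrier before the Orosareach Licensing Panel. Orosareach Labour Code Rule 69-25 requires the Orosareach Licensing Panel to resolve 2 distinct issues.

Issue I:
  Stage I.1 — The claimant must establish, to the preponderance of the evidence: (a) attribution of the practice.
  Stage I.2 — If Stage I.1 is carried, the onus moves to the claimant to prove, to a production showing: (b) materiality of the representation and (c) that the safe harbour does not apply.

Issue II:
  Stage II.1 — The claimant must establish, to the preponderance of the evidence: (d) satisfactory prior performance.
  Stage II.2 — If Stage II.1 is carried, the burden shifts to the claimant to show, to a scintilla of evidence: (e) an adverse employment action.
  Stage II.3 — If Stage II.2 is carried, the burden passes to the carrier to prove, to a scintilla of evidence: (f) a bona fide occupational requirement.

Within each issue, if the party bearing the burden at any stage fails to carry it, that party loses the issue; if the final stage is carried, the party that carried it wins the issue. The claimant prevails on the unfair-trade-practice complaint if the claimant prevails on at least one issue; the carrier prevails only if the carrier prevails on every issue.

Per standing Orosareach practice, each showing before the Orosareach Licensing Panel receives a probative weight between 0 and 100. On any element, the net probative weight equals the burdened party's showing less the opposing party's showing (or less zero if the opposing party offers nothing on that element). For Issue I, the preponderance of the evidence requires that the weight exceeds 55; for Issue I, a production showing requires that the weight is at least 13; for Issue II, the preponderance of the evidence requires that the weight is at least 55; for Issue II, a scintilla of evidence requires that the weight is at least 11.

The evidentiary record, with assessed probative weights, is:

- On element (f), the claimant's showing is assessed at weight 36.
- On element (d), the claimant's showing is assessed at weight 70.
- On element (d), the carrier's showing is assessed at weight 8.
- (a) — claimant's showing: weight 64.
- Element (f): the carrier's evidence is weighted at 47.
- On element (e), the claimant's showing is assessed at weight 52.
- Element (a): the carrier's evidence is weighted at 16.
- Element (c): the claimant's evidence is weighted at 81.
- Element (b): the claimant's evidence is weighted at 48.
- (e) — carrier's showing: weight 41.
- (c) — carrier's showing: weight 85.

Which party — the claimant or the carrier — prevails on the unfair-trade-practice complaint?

— Issue I —
Stage I.1 (claimant, the preponderance of the evidence, weight exceeds 55): (a) net 64−16=48 ≤ 55 — fails.
  The claimant does not carry Stage I.1.
So the carrier prevails on this issue.
— Issue II —
At Stage II.1 the claimant must meet the preponderance of the evidence (weight is at least 55): on (d) the weight is 70 less the opposing 8 gives net 62, which does reach 55, so (d) meets the standard.
  Stage II.1 carried; the burden remains with the claimant.
At Stage II.2 the claimant must meet a scintilla of evidence (weight is at least 11): on (e) the weight is 52 less the opposing 41 gives net 11, which does reach 11, so (e) meets the standard.
  All elements met. The burden passes to the carrier.
At Stage II.3 the carrier must meet a scintilla of evidence (weight is at least 11): on (f) the weight is 47 less the opposing 36 gives net 11, which does reach 11, so (f) meets the standard.
  All elements met at the final stage.
Every stage carried; the carrier prevails on this issue.
Per-issue: Issue I → carrier; Issue II → carrier. The claimant must prevail on at least one issue; overall, the carrier prevails.

carrier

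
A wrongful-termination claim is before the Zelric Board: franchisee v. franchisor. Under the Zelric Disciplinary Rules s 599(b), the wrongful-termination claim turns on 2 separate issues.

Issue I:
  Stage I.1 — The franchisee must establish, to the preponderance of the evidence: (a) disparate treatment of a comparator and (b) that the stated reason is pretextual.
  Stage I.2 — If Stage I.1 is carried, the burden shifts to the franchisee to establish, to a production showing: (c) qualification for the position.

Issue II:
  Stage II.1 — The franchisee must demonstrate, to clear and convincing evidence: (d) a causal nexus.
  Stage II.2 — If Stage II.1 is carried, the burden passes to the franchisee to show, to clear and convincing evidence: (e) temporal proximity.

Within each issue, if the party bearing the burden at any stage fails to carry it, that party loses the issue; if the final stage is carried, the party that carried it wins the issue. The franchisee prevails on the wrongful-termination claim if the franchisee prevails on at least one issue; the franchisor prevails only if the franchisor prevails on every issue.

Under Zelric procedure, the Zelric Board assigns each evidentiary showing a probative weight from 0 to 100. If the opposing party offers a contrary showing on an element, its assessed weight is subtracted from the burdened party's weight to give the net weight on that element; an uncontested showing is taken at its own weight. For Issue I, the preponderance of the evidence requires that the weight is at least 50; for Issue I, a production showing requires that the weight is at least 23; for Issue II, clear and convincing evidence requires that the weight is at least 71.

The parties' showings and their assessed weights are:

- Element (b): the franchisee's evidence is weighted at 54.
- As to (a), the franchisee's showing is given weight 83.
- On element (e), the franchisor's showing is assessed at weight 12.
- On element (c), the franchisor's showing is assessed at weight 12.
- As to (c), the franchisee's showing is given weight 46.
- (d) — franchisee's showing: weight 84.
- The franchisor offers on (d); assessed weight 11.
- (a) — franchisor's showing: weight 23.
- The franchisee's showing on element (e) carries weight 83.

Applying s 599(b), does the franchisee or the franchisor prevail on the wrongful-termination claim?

franchisee

— Issue I —
Stage I.1 — burden on franchisee; standard: the preponderance of the evidence (weight is at least 50).
    (a): 83 − 23 = 60 ≥ 50 [met]
    (b): 54 ≥ 50 [met]
  All elements met. The franchisee retains the burden for Stage I.2.
Stage I.2 — burden on franchisee; standard: a production showing (weight is at least 23).
    (c): 46 − 12 = 34 ≥ 23 [met]
  Stage I.2 carried; the final stage is satisfied.
All stages carried — the franchisee prevails on this issue.
— Issue II —
Stage II.1 (franchisee, clear and convincing evidence, weight is at least 71): (d) net 84−11=73 ≥ 71 — meets.
  Stage II.1 carried; the burden remains with the franchisee.
Stage II.2 (franchisee, clear and convincing evidence, weight is at least 71): (e) net 83−12=71 ≥ 71 — meets.
  The franchisee carries the last stage.
All stages carried — the franchisee prevails on this issue.
Per-issue: Issue I → franchisee; Issue II → franchisee. The franchisee must prevail on at least one issue; overall, the franchisee prevails.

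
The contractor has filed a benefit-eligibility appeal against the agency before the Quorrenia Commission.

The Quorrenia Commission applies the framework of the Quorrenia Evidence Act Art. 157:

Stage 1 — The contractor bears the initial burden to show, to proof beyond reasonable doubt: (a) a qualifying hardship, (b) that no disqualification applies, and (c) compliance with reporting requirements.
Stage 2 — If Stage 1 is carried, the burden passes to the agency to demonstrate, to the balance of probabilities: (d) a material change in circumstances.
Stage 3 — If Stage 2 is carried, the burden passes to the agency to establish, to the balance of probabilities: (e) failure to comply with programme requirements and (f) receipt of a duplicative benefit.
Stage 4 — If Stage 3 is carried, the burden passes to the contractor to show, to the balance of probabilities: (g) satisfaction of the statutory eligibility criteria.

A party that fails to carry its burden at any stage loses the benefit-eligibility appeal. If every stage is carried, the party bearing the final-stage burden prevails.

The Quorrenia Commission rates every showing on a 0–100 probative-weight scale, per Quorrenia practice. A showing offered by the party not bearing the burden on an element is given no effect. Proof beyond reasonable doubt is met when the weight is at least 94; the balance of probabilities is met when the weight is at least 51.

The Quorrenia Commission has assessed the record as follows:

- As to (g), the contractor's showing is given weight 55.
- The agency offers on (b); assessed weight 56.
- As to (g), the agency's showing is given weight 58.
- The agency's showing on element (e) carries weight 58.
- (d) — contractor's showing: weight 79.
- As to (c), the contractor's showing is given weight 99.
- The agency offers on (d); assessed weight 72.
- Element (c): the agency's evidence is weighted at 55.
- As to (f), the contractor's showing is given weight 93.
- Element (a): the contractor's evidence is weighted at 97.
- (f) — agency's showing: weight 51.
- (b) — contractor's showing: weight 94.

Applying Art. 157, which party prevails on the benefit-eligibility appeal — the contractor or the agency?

At Stage 1 the contractor must meet proof beyond reasonable doubt (weight is at least 94): on (a) the weight is 97, ≥ 94, so (a) meets the standard; on (b) the weight is 94 (the agency's 56 is given no effect), ≥ 94, so (b) meets the standard; on (c) the weight is 99 (the agency's 55 is given no effect), ≥ 94, so (c) meets the standard.
  Stage 1 carried; the burden shifts to the agency.
At Stage 2 the agency must meet the balance of probabilities (weight is at least 51): on (d) the weight is 72 (the contractor's 79 is given no effect), which does reach 51, so (d) meets the standard.
  Stage 2 is satisfied; the agency continues to bear the burden.
At Stage 3 the agency must meet the balance of probabilities (weight is at least 51): on (e) the weight is 58, ≥ 51, so (e) meets the standard; on (f) the weight is 51 (the contractor's 93 is given no effect), which does reach 51, so (f) meets the standard.
  The agency carries Stage 3; the contractor now bears the burden.
At Stage 4 the contractor must meet the balance of probabilities (weight is at least 51): on (g) the weight is 55 (the agency's 58 is given no effect), which does reach 51, so (g) meets the standard.
  All elements met at the final stage.
All stages carried — the contractor prevails.

contractor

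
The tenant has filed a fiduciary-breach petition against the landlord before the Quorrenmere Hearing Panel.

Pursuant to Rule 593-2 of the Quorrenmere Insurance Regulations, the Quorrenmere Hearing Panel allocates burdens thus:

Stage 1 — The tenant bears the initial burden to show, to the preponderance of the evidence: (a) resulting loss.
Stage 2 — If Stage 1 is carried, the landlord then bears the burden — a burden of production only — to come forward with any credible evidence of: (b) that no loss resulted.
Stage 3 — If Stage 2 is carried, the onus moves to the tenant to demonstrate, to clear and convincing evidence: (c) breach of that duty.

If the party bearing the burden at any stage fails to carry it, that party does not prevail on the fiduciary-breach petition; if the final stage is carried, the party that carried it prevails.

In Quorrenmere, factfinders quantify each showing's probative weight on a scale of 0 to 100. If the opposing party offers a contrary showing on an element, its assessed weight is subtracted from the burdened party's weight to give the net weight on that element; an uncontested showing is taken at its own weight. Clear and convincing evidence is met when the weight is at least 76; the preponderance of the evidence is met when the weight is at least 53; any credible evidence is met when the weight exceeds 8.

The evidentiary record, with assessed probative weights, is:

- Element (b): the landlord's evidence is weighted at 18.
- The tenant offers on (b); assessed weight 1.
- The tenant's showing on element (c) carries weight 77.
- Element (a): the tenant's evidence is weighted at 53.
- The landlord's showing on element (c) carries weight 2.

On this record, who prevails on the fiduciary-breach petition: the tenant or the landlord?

Stage 1 — burden on tenant; standard: the preponderance of the evidence (weight is at least 53).
    (a): 53 ≥ 53 [met]
  Stage 1 is satisfied; the onus moves to the landlord.
Stage 2 — burden on landlord; standard: any credible evidence (weight exceeds 8).
    (b): 18 − 1 = 17 > 8 [met]
  All elements met. The burden passes to the tenant.
Stage 3 — burden on tenant; standard: clear and convincing evidence (weight is at least 76).
    (c): 77 − 2 = 75 < 76 [not met]
  Not every element is met, so the tenant fails to carry Stage 3.
The landlord prevails.

landlord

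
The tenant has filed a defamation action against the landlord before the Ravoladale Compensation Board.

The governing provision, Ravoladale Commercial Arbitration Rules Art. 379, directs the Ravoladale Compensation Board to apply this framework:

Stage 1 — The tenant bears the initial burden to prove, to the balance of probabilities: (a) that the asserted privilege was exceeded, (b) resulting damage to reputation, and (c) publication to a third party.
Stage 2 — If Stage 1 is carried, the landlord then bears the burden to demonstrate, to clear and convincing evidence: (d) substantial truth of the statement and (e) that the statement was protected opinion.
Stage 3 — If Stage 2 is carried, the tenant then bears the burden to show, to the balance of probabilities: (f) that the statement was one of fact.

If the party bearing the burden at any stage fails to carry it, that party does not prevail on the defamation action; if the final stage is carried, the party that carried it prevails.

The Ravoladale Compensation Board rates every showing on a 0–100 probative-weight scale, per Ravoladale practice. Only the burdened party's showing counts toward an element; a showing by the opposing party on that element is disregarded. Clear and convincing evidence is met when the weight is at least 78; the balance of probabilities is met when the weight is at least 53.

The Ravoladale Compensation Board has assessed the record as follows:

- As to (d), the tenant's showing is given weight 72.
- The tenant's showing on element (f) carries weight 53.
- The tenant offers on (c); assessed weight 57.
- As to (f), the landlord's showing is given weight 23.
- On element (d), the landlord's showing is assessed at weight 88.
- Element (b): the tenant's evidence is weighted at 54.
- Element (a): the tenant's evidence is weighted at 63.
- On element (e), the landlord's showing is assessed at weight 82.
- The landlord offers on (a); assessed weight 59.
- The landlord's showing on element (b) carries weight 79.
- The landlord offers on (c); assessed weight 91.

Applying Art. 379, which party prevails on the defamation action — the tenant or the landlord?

Stage 1 — burden on tenant; standard: the balance of probabilities (weight is at least 53).
    (a): 63 (landlord's 59 disregarded) ≥ 53 [met]
    (b): 54 (landlord's 79 disregarded) ≥ 53 [met]
    (c): 57 (landlord's 91 disregarded) ≥ 53 [met]
  Stage 1 is satisfied; the onus moves to the landlord.
Stage 2 — burden on landlord; standard: clear and convincing evidence (weight is at least 78).
    (d): 88 (tenant's 72 disregarded) ≥ 78 [met]
    (e): 82 ≥ 78 [met]
  The landlord carries Stage 2; the tenant now bears the burden.
Stage 3 — burden on tenant; standard: the balance of probabilities (weight is at least 53).
    (f): 53 (landlord's 23 disregarded) ≥ 53 [met]
  All elements met at the final stage.
All stages carried — the tenant prevails.

tenant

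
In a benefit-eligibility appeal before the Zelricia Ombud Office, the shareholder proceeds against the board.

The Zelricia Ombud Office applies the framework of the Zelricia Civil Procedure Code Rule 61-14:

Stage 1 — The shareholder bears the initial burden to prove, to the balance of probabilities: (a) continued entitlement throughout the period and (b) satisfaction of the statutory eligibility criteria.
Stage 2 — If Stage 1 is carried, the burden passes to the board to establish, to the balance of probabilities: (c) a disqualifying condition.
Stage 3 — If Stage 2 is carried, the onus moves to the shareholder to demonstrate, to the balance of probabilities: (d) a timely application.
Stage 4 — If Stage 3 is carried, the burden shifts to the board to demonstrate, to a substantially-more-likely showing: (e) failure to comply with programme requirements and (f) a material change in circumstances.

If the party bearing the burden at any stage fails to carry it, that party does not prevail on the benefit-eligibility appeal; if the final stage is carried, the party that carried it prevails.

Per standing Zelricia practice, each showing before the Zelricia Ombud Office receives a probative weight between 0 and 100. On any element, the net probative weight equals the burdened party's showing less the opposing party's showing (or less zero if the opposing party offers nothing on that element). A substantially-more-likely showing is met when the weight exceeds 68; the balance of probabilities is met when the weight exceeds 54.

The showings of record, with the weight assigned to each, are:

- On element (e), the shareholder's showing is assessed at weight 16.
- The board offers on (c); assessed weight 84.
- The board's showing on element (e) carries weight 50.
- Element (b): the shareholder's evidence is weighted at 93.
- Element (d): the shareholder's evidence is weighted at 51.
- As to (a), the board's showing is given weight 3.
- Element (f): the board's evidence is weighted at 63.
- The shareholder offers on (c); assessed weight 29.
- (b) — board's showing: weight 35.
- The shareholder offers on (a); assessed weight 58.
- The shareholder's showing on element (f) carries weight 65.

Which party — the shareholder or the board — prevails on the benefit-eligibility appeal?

Stage 1 (shareholder, the balance of probabilities, weight exceeds 54): (a) net 58−3=55 > 54 — meets; (b) net 93−35=58 > 54 — meets.
  The shareholder carries Stage 1; the board now bears the burden.
Stage 2 (board, the balance of probabilities, weight exceeds 54): (c) net 84−29=55 > 54 — meets.
  All elements met. The burden passes to the shareholder.
Stage 3 (shareholder, the balance of probabilities, weight exceeds 54): (d) 51 ≤ 54 — fails.
  Not every element is met, so the shareholder fails to carry Stage 3.
So the board prevails.

board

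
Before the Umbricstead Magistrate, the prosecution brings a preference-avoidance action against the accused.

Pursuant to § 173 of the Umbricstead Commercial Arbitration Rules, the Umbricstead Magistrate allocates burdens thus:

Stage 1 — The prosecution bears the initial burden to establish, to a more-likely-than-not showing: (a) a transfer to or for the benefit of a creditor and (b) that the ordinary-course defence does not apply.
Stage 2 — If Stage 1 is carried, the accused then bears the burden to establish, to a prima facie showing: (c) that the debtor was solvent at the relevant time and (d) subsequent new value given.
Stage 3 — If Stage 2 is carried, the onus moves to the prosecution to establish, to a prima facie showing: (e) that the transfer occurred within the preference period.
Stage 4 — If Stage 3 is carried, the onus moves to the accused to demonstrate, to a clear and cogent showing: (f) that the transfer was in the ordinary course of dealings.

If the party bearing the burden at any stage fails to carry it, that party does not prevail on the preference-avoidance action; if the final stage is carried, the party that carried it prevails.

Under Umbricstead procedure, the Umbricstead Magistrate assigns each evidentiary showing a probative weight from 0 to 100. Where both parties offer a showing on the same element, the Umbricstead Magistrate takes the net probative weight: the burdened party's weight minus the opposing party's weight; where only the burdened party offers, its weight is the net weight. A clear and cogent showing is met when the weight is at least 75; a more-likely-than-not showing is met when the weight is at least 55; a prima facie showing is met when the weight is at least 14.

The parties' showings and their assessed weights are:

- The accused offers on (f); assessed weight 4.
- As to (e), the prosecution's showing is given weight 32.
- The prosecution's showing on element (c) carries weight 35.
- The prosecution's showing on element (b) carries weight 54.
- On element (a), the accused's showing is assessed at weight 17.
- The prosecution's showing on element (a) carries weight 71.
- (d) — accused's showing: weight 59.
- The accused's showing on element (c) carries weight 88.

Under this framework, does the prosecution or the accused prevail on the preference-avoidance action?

accused

Stage 1 — burden on prosecution; standard: a more-likely-than-not showing (weight is at least 55).
    (a): 71 − 17 = 54 < 55 [not met]
    (b): 54 < 55 [not met]
  Not every element is met, so the prosecution fails to carry Stage 1.
The accused prevails.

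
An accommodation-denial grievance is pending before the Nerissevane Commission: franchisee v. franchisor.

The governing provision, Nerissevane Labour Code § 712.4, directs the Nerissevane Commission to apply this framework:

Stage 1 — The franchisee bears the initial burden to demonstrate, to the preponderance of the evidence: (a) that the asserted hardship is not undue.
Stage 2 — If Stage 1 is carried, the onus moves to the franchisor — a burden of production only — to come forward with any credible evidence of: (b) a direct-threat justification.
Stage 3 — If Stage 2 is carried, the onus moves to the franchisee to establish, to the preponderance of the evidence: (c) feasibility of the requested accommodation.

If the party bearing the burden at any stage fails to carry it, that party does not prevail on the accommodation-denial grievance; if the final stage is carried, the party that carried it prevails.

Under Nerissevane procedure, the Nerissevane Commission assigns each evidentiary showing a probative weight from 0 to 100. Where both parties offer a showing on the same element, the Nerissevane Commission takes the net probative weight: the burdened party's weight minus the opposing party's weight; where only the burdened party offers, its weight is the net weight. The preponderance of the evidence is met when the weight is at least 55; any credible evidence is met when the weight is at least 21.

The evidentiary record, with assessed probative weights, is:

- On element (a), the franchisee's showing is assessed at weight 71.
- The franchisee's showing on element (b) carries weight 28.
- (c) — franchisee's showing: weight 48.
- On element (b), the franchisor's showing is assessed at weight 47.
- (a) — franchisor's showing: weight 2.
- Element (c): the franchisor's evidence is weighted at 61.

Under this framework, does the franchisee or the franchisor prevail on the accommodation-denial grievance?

franchisee

Stage 1 — burden on franchisee; standard: the preponderance of the evidence (weight is at least 55).
    (a): 71 − 2 = 69 ≥ 55 [met]
  Stage 1 carried; the burden shifts to the franchisor.
Stage 2 — burden on franchisor; standard: any credible evidence (weight is at least 21).
    (b): 47 − 28 = 19 < 21 [not met]
  Not every element is met, so the franchisor fails to carry Stage 2.
So the franchisee prevails.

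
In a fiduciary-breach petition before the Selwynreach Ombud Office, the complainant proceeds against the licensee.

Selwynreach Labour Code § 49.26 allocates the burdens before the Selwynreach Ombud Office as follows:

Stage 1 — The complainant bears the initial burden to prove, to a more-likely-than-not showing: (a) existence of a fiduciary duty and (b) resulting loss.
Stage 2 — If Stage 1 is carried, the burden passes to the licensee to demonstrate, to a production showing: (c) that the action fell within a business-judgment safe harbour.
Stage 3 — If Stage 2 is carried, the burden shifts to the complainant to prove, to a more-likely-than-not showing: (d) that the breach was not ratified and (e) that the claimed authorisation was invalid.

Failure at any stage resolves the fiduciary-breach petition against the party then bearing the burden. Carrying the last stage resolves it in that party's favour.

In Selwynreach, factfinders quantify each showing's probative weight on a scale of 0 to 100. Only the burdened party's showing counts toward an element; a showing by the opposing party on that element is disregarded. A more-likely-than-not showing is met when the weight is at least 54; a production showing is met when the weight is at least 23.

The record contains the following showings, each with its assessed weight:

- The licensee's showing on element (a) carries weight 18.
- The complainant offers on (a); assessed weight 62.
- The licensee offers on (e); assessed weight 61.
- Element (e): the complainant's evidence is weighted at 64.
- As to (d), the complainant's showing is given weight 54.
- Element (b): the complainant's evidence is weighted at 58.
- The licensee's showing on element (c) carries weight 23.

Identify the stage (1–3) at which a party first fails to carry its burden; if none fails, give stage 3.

stage 3

At Stage 1 the complainant must meet a more-likely-than-not showing (weight is at least 54): on (a) the weight is 62 (the licensee's 18 is given no effect), which does reach 54, so (a) meets the standard; on (b) the weight is 58, ≥ 54, so (b) meets the standard.
  The complainant carries Stage 1; the licensee now bears the burden.
At Stage 2 the licensee must meet a production showing (weight is at least 23): on (c) the weight is 23, ≥ 23, so (c) meets the standard.
  Stage 2 carried; the burden shifts to the complainant.
At Stage 3 the complainant must meet a more-likely-than-not showing (weight is at least 54): on (d) the weight is 54, ≥ 54, so (d) meets the standard; on (e) the weight is 64 (the licensee's 61 is given no effect), which does reach 54, so (e) meets the standard.
  All elements met at the final stage.
All stages carried — the complainant prevails.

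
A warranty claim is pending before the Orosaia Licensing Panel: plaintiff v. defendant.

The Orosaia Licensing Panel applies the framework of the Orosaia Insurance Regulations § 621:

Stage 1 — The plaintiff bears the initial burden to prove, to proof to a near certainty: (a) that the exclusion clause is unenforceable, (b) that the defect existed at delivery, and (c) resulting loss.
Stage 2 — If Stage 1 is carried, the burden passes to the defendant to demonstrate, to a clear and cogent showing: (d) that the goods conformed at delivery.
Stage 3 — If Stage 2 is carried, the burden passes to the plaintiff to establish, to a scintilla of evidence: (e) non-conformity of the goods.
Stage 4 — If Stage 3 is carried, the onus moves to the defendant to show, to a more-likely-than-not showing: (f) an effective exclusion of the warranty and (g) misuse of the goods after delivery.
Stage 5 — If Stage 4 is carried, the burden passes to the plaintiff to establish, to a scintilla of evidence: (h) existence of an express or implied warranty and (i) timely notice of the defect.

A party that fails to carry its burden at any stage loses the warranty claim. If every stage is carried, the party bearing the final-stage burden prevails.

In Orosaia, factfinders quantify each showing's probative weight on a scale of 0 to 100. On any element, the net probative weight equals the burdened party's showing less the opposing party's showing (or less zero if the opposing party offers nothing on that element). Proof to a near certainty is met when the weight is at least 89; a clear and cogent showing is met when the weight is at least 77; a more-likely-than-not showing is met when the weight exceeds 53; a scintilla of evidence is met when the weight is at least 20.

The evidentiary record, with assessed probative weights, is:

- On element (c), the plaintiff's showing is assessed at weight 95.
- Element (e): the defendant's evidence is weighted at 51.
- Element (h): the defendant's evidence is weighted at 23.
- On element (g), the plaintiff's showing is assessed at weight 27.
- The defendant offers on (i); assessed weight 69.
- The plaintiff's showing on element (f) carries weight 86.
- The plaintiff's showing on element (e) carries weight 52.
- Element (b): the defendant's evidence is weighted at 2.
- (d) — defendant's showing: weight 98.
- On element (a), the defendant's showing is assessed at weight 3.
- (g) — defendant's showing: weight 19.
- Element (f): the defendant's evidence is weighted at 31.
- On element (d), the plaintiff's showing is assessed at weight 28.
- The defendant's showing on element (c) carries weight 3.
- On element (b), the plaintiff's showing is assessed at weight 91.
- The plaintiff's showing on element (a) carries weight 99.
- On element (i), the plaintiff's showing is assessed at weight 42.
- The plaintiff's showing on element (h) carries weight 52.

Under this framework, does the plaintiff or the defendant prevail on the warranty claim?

Stage 1 — burden on plaintiff; standard: proof to a near certainty (weight is at least 89).
    (a): 99 − 3 = 96 ≥ 89 [met]
    (b): 91 − 2 = 89 ≥ 89 [met]
    (c): 95 − 3 = 92 ≥ 89 [met]
  Stage 1 is satisfied; the onus moves to the defendant.
Stage 2 — burden on defendant; standard: a clear and cogent showing (weight is at least 77).
    (d): 98 − 28 = 70 < 77 [not met]
  Not every element is met, so the defendant fails to carry Stage 2.
So the plaintiff prevails.

plaintiff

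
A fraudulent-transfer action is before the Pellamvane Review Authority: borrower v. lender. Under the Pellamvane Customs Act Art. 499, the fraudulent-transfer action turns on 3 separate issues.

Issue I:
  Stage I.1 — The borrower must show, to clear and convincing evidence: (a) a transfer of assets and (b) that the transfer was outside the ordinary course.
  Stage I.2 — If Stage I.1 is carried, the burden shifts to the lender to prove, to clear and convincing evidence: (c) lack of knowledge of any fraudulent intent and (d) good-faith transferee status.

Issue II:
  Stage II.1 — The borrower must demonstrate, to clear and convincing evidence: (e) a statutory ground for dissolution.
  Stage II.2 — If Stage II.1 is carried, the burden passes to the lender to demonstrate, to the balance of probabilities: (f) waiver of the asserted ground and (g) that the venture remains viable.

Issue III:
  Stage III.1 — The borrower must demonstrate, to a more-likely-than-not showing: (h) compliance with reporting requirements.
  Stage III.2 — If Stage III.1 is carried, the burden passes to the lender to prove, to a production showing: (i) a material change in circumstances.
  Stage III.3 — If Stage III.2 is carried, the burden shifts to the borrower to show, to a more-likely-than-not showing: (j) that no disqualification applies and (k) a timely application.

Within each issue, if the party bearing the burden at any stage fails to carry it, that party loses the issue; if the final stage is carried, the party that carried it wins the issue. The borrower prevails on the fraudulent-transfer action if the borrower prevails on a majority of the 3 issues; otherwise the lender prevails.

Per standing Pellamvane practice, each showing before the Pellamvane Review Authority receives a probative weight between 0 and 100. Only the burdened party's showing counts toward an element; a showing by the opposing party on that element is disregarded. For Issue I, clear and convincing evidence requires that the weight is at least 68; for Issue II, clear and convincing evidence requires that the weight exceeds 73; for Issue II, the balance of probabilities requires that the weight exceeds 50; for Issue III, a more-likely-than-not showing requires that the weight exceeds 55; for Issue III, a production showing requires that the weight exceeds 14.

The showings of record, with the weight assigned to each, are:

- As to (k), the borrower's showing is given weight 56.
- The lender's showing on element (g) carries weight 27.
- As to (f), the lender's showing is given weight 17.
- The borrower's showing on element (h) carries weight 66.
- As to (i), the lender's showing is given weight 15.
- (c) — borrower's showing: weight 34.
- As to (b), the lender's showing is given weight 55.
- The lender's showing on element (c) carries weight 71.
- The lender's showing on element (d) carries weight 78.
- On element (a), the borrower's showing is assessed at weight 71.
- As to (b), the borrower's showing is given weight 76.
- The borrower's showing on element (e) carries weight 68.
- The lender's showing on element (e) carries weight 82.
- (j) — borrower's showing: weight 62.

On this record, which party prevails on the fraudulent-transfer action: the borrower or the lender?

lender

— Issue I —
Stage I.1 — burden on borrower; standard: clear and convincing evidence (weight is at least 68).
    (a): 71 ≥ 68 [met]
    (b): 76 (lender's 55 disregarded) ≥ 68 [met]
  All elements met. The burden passes to the lender.
Stage I.2 — burden on lender; standard: clear and convincing evidence (weight is at least 68).
    (c): 71 (borrower's 34 disregarded) ≥ 68 [met]
    (d): 78 ≥ 68 [met]
  All elements met at the final stage.
All stages carried — the lender prevails on this issue.
— Issue II —
Stage II.1 (borrower, clear and convincing evidence, weight exceeds 73): (e) 68 (lender's 82 disregarded) ≤ 73 — fails.
  Not every element is met, so the borrower fails to carry Stage II.1.
So the lender prevails on this issue.
— Issue III —
Stage III.1 — burden on borrower; standard: a more-likely-than-not showing (weight exceeds 55).
    (h): 66 > 55 [met]
  Stage III.1 carried; the burden shifts to the lender.
Stage III.2 — burden on lender; standard: a production showing (weight exceeds 14).
    (i): 15 > 14 [met]
  Stage III.2 is satisfied; the onus moves to the borrower.
Stage III.3 — burden on borrower; standard: a more-likely-than-not showing (weight exceeds 55).
    (j): 62 > 55 [met]
    (k): 56 > 55 [met]
  Stage III.3 carried; the final stage is satisfied.
All stages carried — the borrower prevails on this issue.
Per-issue: Issue I → lender; Issue II → lender; Issue III → borrower. The borrower must prevail on a majority of issues; overall, the lender prevails.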